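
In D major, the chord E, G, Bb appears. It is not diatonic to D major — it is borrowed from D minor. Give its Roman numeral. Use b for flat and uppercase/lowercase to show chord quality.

ii°

E is scale degree 2 in D major. The diatonic chord on degree 2 would be Em (ii), but E–G–Bb is the diminished chord from D minor. As a borrowed chord it is labeled ii°.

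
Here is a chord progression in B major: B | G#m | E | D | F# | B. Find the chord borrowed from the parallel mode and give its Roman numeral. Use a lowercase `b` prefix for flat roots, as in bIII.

B major has the diatonic set B, C#m, D#m, E, F#, G#m, A#dim. Of the given chords, B, G#m, E and F# are diatonic. D (D–F#–A) doesn't fit — on degree 3 B major would have D#m (iii). D is the degree-3 chord of B minor, so it is the borrowed bIII.

bIII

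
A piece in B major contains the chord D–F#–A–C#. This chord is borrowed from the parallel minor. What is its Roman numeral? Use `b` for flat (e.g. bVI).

bIIImaj7

In B major scale degree 3 is D#; D is its lowered form, from B minor. The diatonic chord on degree 3 would be D#m (iii), but D–F#–A–C# is the major-seventh chord from B minor. As a borrowed chord it is labeled bIIImaj7.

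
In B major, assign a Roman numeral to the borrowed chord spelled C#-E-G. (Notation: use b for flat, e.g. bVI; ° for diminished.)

ii°

The root C# is the diatonic 2nd degree of B major; the borrowing shows in the chord quality. C#–E–G is a diminished chord — the form found in B minor, not the diatonic ii (C#m). Borrowed into B major it is written ii°.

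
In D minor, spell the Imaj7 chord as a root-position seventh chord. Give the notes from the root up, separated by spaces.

Imaj7 is built on scale degree 1, which is D in both D minor and its parallel. Building the major-seventh chord from the parallel major on D: D–F#–A–C#.

D F# A C#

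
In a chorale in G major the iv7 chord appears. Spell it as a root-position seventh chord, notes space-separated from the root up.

iv7 is built on scale degree 4, which is C in both G major and its parallel. In G minor the chord on C is C–Eb–G–Bb.

C Eb G Bb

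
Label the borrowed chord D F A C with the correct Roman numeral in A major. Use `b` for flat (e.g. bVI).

iv7

D is scale degree 4 in A major. D–F–A–C is a minor-seventh chord — the form found in A minor, not the diatonic IV (D). Borrowed into A major it is written iv7.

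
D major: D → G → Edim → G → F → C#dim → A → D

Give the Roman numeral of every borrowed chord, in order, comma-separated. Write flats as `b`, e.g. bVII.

In D major the diatonic chords are D, Em, F#m, G, A, Bm, C#dim. D, G, C#dim and A are all diatonic. But Edim (E–G–Bb) is foreign: the diatonic ii on degree 2 is Em, whereas Edim comes from D minor. It is labeled ii°. But F (F–A–C) is foreign: the diatonic iii on degree 3 is F#m, whereas F comes from D minor. It is labeled bIII.

ii°, bIII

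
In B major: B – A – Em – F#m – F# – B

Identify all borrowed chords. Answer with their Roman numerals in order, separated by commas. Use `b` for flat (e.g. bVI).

In B major the diatonic chords are B, C#m, D#m, E, F#, G#m, A#dim. Of the given chords, B and F# are diatonic. A (A–C#–E) doesn't fit — on degree 7 B major would have A#dim (vii°). A is the degree-7 chord of B minor, so it is the borrowed bVII. Em (E–G–B) is not: scale degree 4 in B major carries E (IV). In B minor the chord on that degree is Em, so here it functions as iv, borrowed from the parallel minor. F#m (F#–A–C#) is not: scale degree 5 in B major carries F# (V). In B minor the chord on that degree is F#m, so here it functions as v, borrowed from the parallel minor.

bVII, iv, v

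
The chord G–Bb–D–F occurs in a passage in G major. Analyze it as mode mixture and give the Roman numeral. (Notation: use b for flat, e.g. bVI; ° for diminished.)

i7

The root G is the diatonic 1st degree of G major; the borrowing shows in the chord quality. The diatonic chord on degree 1 would be G (I), but G–Bb–D–F is the minor-seventh chord from G minor. As a borrowed chord it is labeled i7.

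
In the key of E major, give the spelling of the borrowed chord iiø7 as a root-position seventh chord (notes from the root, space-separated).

iiø7 is built on scale degree 2, which is F# in both E major and its parallel. Building the half-diminished-seventh chord from the parallel minor on F#: F#–A–C–E.

F# A C E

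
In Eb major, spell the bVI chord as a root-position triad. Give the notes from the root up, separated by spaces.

Cb Eb Gb

bVI is built on the lowered scale degree 6. In Eb major degree 6 is C; lowered it becomes Cb. Stacking thirds in Eb minor on Cb gives Cb–Eb–Gb.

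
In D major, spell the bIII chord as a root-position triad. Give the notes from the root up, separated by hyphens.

F-A-C

bIII is built on the lowered scale degree 3. In D major degree 3 is F#; lowered it becomes F. Building the major chord from the parallel minor on F: F–A–C.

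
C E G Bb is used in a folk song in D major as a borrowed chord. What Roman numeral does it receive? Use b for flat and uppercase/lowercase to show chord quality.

bVII7

In D major scale degree 7 is C#; C is its lowered form, from D minor. Diatonically D major has C#dim (vii°) on that degree; C–E–G–Bb is instead the dominant-seventh chord native to D minor, so it takes the label bVII7.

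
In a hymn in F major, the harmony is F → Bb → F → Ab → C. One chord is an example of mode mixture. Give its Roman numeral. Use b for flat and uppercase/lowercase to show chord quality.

bIII

The diatonic triads in F major are F, Gm, Am, Bb, C, Dm, Edim. Of the given chords, F, Bb and C are diatonic. Ab (Ab–C–Eb) doesn't fit — on degree 3 F major would have Am (iii). Ab is the degree-3 chord of F minor, so it is the borrowed bIII.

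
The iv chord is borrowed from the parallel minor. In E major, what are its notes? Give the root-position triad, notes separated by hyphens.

The root, A, is scale degree 4 — the same note in E major and E minor; only the chord quality changes. Stacking thirds in E minor on A gives A–C–E.

A-C-E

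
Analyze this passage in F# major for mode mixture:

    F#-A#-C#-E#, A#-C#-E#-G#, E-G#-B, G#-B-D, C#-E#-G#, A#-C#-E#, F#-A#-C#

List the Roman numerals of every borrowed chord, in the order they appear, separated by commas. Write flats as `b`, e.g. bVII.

bVII, ii°

F# major has the diatonic set F#, G#m, A#m, B, C#, D#m, E#dim. Of the given chords, F#–A#–C#–E# = F#maj7, A#–C#–E#–G# = A#m7, C#–E#–G# = C#, A#–C#–E# = A#m and F#–A#–C# = F# are diatonic. E–G#–B is not: scale degree 7 in F# major carries E#dim (vii°). In F# minor the chord on that degree is E, so here it functions as bVII, borrowed from the parallel minor. G#–B–D is not: scale degree 2 in F# major carries G#m (ii). In F# minor the chord on that degree is G#dim, so here it functions as ii°, borrowed from the parallel minor.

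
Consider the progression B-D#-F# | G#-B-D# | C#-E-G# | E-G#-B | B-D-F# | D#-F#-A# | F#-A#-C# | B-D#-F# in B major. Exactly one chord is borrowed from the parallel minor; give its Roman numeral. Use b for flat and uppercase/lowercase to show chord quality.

i

In B major the diatonic chords are B, C#m, D#m, E, F#, G#m, A#dim. B–D#–F# = B, G#–B–D# = G#m, C#–E–G# = C#m, E–G#–B = E, D#–F#–A# = D#m and F#–A#–C# = F# are all diatonic. B–D–F# doesn't fit — on degree 1 B major would have B (I). Bm is the degree-1 chord of B minor, so it is the borrowed i.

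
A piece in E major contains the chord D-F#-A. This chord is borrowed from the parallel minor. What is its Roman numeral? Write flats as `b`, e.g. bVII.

In E major scale degree 7 is D#; D is its lowered form, from E minor. The diatonic chord on degree 7 would be D#dim (vii°), but D–F#–A is the major chord from E minor. As a borrowed chord it is labeled bVII.

bVII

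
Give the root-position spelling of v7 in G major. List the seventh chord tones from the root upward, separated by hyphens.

The root, D, is scale degree 5 — the same note in G major and G minor; only the chord quality changes. Building the minor-seventh chord from the parallel minor on D: D–F–A–C.

D-F-A-C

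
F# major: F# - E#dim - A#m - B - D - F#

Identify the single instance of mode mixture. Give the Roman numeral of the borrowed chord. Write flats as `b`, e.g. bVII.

bVI

The diatonic triads in F# major are F#, G#m, A#m, B, C#, D#m, E#dim. Of the given chords, F#, E#dim, A#m and B are diatonic. But D (D–F#–A) is foreign: the diatonic vi on degree 6 is D#m, whereas D comes from F# minor. It is labeled bVI.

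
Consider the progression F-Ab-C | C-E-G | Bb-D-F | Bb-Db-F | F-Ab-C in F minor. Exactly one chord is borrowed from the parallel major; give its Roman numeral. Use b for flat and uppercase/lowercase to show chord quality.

F minor has the diatonic set Fm, Gdim, Ab, Bbm, C, Db, Eb (with V from harmonic minor). F–Ab–C = Fm, C–E–G = C and Bb–Db–F = Bbm are all diatonic. Bb–D–F is not: scale degree 4 in F minor carries Bbm (iv). In F major the chord on that degree is Bb, so here it functions as IV, borrowed from the parallel major.

IV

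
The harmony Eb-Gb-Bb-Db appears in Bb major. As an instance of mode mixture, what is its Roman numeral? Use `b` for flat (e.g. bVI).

iv7

Eb is scale degree 4 in Bb major. Eb–Gb–Bb–Db is a minor-seventh chord — the form found in Bb minor, not the diatonic IV (Eb). Borrowed into Bb major it is written iv7.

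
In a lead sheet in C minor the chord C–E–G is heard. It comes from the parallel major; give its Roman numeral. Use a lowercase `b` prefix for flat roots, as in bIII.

C is scale degree 1 in C minor. The diatonic chord on degree 1 would be Cm (i), but C–E–G is the major chord from C major. As a borrowed chord it is labeled I.

I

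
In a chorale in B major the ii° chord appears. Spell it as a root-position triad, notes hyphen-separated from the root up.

C#-E-G

The root, C#, is scale degree 2 — the same note in B major and B minor; only the chord quality changes. In B minor the chord on C# is C#–E–G.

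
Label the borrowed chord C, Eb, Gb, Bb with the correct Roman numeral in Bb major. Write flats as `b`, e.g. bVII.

iiø7

The root C is the diatonic 2nd degree of Bb major; the borrowing shows in the chord quality. C–Eb–Gb–Bb is a half-diminished-seventh chord — the form found in Bb minor, not the diatonic ii (Cm). Borrowed into Bb major it is written iiø7.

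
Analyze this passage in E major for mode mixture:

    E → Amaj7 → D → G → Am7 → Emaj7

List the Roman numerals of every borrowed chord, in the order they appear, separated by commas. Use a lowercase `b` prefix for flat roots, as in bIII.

bVII, bIII, iv7

E major has the diatonic set E, F#m, G#m, A, B, C#m, D#dim. E, Amaj7 and Emaj7 all belong to that set. But D (D–F#–A) is foreign: the diatonic vii° on degree 7 is D#dim, whereas D comes from E minor. It is labeled bVII. G (G–B–D) is not: scale degree 3 in E major carries G#m (iii). In E minor the chord on that degree is G, so here it functions as bIII, borrowed from the parallel minor. Am7 (A–C–E–G) is not: scale degree 4 in E major carries A (IV). In E minor the chord on that degree is Am7, so here it functions as iv7, borrowed from the parallel minor.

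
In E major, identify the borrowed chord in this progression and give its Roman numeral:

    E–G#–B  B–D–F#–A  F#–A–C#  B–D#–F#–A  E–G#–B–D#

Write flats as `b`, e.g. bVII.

v7

In E major the diatonic chords are E, F#m, G#m, A, B, C#m, D#dim. E–G#–B = E, F#–A–C# = F#m, B–D#–F#–A = B7 and E–G#–B–D# = Emaj7 all belong to that set. B–D–F#–A doesn't fit — on degree 5 E major would have B (V). Bm7 is the degree-5 chord of E minor, so it is the borrowed v7.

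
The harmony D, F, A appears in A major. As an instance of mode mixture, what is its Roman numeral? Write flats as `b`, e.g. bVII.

D is scale degree 4 in A major. D–F–A is a minor chord — the form found in A minor, not the diatonic IV (D). Borrowed into A major it is written iv.

iv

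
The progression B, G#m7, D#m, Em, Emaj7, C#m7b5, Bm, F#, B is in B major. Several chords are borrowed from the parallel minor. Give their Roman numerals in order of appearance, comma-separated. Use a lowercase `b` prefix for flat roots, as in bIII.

B major has the diatonic set B, C#m, D#m, E, F#, G#m, A#dim. B, G#m7, D#m, Emaj7 and F# all belong to that set. Em (E–G–B) is not: scale degree 4 in B major carries E (IV). In B minor the chord on that degree is Em, so here it functions as iv, borrowed from the parallel minor. C#m7b5 (C#–E–G–B) doesn't fit — on degree 2 B major would have C#m (ii). C#m7b5 is the degree-2 chord of B minor, so it is the borrowed iiø7. But Bm (B–D–F#) is foreign: the diatonic I on degree 1 is B, whereas Bm comes from B minor. It is labeled i.

iv, iiø7, i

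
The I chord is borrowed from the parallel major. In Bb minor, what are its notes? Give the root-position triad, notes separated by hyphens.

Bb-D-F

I is built on scale degree 1, which is Bb in both Bb minor and its parallel. Stacking thirds in Bb major on Bb gives Bb–D–F.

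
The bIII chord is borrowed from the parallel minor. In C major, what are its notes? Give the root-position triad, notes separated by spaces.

bIII is built on the lowered scale degree 3. In C major degree 3 is E; lowered it becomes Eb. Stacking thirds in C minor on Eb gives Eb–G–Bb.

Eb G Bb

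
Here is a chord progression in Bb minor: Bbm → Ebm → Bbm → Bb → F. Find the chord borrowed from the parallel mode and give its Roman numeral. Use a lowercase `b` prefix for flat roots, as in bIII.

I

The diatonic triads in Bb minor (with V from harmonic minor) are Bbm, Cdim, Db, Ebm, F, Gb, Ab. Bbm, Ebm and F all belong to that set. But Bb (Bb–D–F) is foreign: the diatonic i on degree 1 is Bbm, whereas Bb comes from Bb major. It is labeled I.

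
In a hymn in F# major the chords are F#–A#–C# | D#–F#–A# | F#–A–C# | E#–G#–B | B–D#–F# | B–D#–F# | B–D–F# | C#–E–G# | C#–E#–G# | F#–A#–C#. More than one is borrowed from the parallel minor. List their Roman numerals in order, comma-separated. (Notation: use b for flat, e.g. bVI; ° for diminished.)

The diatonic triads in F# major are F#, G#m, A#m, B, C#, D#m, E#dim. F#–A#–C# = F#, D#–F#–A# = D#m, E#–G#–B = E#dim, B–D#–F# = B and C#–E#–G# = C# all belong to that set. F#–A–C# doesn't fit — on degree 1 F# major would have F# (I). F#m is the degree-1 chord of F# minor, so it is the borrowed i. B–D–F# is not: scale degree 4 in F# major carries B (IV). In F# minor the chord on that degree is Bm, so here it functions as iv, borrowed from the parallel minor. But C#–E–G# is foreign: the diatonic V on degree 5 is C#, whereas C#m comes from F# minor. It is labeled v.

i, iv, v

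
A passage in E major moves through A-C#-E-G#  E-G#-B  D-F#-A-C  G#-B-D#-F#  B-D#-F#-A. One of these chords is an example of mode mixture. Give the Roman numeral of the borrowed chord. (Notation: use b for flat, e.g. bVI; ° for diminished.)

The diatonic triads in E major are E, F#m, G#m, A, B, C#m, D#dim. A–C#–E–G# = Amaj7, E–G#–B = E, G#–B–D#–F# = G#m7 and B–D#–F#–A = B7 are all diatonic. But D–F#–A–C is foreign: the diatonic vii° on degree 7 is D#dim, whereas D7 comes from E minor. It is labeled bVII7.

bVII7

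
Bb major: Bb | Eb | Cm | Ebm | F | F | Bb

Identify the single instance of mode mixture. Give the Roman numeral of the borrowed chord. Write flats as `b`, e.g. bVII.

iv

The diatonic triads in Bb major are Bb, Cm, Dm, Eb, F, Gm, Adim. Of the given chords, Bb, Eb, Cm and F are diatonic. But Ebm (Eb–Gb–Bb) is foreign: the diatonic IV on degree 4 is Eb, whereas Ebm comes from Bb minor. It is labeled iv.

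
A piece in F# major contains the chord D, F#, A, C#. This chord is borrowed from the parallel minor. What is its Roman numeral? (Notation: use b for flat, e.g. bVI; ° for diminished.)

In F# major scale degree 6 is D#; D is its lowered form, from F# minor. The diatonic chord on degree 6 would be D#m (vi), but D–F#–A–C# is the major-seventh chord from F# minor. As a borrowed chord it is labeled bVImaj7.

bVImaj7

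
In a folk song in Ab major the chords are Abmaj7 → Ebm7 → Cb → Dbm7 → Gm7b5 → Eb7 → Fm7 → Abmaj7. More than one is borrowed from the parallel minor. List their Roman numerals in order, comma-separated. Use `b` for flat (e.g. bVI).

v7, bIII, iv7

In Ab major the diatonic chords are Ab, Bbm, Cm, Db, Eb, Fm, Gdim. Abmaj7, Gm7b5, Eb7 and Fm7 all belong to that set. Ebm7 (Eb–Gb–Bb–Db) is not: scale degree 5 in Ab major carries Eb (V). In Ab minor the chord on that degree is Ebm7, so here it functions as v7, borrowed from the parallel minor. Cb (Cb–Eb–Gb) is not: scale degree 3 in Ab major carries Cm (iii). In Ab minor the chord on that degree is Cb, so here it functions as bIII, borrowed from the parallel minor. Dbm7 (Db–Fb–Ab–Cb) doesn't fit — on degree 4 Ab major would have Db (IV). Dbm7 is the degree-4 chord of Ab minor, so it is the borrowed iv7.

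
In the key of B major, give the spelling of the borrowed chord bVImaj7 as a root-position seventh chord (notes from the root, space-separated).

Scale degree 6 in B major is G#. bVImaj7 uses the lowered form, G, taken from B minor. In B minor the chord on G is G–B–D–F#.

G B D F#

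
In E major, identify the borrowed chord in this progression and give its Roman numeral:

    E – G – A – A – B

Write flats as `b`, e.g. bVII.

bIII

In E major the diatonic chords are E, F#m, G#m, A, B, C#m, D#dim. E, A and B are all diatonic. G (G–B–D) is not: scale degree 3 in E major carries G#m (iii). In E minor the chord on that degree is G, so here it functions as bIII, borrowed from the parallel minor.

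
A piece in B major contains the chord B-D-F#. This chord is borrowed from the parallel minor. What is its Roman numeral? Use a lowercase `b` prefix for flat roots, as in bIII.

i

The root B is the diatonic 1st degree of B major; the borrowing shows in the chord quality. B–D–F# is a minor chord — the form found in B minor, not the diatonic I (B). Borrowed into B major it is written i.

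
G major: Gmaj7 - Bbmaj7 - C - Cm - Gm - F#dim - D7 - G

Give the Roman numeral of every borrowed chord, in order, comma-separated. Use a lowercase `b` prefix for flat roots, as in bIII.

G major has the diatonic set G, Am, Bm, C, D, Em, F#dim. Of the given chords, Gmaj7, C, F#dim, D7 and G are diatonic. But Bbmaj7 (Bb–D–F–A) is foreign: the diatonic iii on degree 3 is Bm, whereas Bbmaj7 comes from G minor. It is labeled bIIImaj7. But Cm (C–Eb–G) is foreign: the diatonic IV on degree 4 is C, whereas Cm comes from G minor. It is labeled iv. Gm (G–Bb–D) doesn't fit — on degree 1 G major would have G (I). Gm is the degree-1 chord of G minor, so it is the borrowed i.

bIIImaj7, iv, i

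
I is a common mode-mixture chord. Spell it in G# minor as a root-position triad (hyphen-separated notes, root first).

G#-B#-D#

I is built on scale degree 1, which is G# in both G# minor and its parallel. In G# major the chord on G# is G#–B#–D#.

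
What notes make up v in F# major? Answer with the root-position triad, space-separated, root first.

C# E G#

v is built on scale degree 5, which is C# in both F# major and its parallel. Building the minor chord from the parallel minor on C#: C#–E–G#.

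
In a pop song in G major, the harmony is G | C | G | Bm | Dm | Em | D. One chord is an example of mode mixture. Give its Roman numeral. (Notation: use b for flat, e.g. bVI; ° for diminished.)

In G major the diatonic chords are G, Am, Bm, C, D, Em, F#dim. G, C, Bm, Em and D are all diatonic. Dm (D–F–A) doesn't fit — on degree 5 G major would have D (V). Dm is the degree-5 chord of G minor, so it is the borrowed v.

v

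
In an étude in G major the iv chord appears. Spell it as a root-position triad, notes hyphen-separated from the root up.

C-Eb-G

iv is built on scale degree 4, which is C in both G major and its parallel. Stacking thirds in G minor on C gives C–Eb–G.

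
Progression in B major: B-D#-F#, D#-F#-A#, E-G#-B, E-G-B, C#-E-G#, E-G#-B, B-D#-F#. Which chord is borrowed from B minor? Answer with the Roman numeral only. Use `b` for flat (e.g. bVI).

iv

In B major the diatonic chords are B, C#m, D#m, E, F#, G#m, A#dim. B–D#–F# = B, D#–F#–A# = D#m, E–G#–B = E and C#–E–G# = C#m are all diatonic. E–G–B doesn't fit — on degree 4 B major would have E (IV). Em is the degree-4 chord of B minor, so it is the borrowed iv.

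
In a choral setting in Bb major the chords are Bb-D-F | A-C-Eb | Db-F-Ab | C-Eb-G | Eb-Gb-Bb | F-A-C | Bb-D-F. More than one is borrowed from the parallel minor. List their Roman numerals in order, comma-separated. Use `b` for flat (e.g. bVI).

bIII, iv

The diatonic triads in Bb major are Bb, Cm, Dm, Eb, F, Gm, Adim. Bb–D–F = Bb, A–C–Eb = Adim, C–Eb–G = Cm and F–A–C = F all belong to that set. Db–F–Ab is not: scale degree 3 in Bb major carries Dm (iii). In Bb minor the chord on that degree is Db, so here it functions as bIII, borrowed from the parallel minor. Eb–Gb–Bb is not: scale degree 4 in Bb major carries Eb (IV). In Bb minor the chord on that degree is Ebm, so here it functions as iv, borrowed from the parallel minor.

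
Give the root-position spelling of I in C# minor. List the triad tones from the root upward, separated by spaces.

C# E# G#

The root, C#, is scale degree 1 — the same note in C# minor and C# major; only the chord quality changes. In C# major the chord on C# is C#–E#–G#.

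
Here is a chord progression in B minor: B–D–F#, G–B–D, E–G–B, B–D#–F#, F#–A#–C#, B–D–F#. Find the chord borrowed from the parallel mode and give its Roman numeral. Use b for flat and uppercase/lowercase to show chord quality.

The diatonic triads in B minor (with V from harmonic minor) are Bm, C#dim, D, Em, F#, G, A. Of the given chords, B–D–F# = Bm, G–B–D = G, E–G–B = Em and F#–A#–C# = F# are diatonic. But B–D#–F# is foreign: the diatonic i on degree 1 is Bm, whereas B comes from B major. It is labeled I.

I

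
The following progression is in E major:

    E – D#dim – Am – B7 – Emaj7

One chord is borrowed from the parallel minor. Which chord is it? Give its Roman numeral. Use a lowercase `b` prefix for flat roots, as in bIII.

E major has the diatonic set E, F#m, G#m, A, B, C#m, D#dim. E, D#dim, B7 and Emaj7 are all diatonic. Am (A–C–E) is not: scale degree 4 in E major carries A (IV). In E minor the chord on that degree is Am, so here it functions as iv, borrowed from the parallel minor.

iv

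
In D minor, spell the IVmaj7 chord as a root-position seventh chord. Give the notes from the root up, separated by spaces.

IVmaj7 is built on scale degree 4, which is G in both D minor and its parallel. Building the major-seventh chord from the parallel major on G: G–B–D–F#.

G B D F#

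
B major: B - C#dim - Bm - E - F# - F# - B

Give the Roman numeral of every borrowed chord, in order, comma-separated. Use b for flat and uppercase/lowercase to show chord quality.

The diatonic triads in B major are B, C#m, D#m, E, F#, G#m, A#dim. Of the given chords, B, E and F# are diatonic. But C#dim (C#–E–G) is foreign: the diatonic ii on degree 2 is C#m, whereas C#dim comes from B minor. It is labeled ii°. Bm (B–D–F#) doesn't fit — on degree 1 B major would have B (I). Bm is the degree-1 chord of B minor, so it is the borrowed i.

ii°, i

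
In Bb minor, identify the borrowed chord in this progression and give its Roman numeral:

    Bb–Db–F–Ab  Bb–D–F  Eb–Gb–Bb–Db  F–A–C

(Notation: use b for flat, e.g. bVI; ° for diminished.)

I

The diatonic triads in Bb minor (with V from harmonic minor) are Bbm, Cdim, Db, Ebm, F, Gb, Ab. Of the given chords, Bb–Db–F–Ab = Bbm7, Eb–Gb–Bb–Db = Ebm7 and F–A–C = F are diatonic. Bb–D–F doesn't fit — on degree 1 Bb minor would have Bbm (i). Bb is the degree-1 chord of Bb major, so it is the borrowed I.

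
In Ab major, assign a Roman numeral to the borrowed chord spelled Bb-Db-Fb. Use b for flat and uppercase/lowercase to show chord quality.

Bb is scale degree 2 in Ab major. The diatonic chord on degree 2 would be Bbm (ii), but Bb–Db–Fb is the diminished chord from Ab minor. As a borrowed chord it is labeled ii°.

ii°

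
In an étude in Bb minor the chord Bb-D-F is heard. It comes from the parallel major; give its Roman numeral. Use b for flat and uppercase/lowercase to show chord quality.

I

Bb is scale degree 1 in Bb minor. Diatonically Bb minor has Bbm (i) on that degree; Bb–D–F is instead the major chord native to Bb major, so it takes the label I.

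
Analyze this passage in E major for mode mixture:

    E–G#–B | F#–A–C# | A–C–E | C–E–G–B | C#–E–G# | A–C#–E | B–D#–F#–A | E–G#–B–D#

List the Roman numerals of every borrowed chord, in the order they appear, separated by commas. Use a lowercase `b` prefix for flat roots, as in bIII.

The diatonic triads in E major are E, F#m, G#m, A, B, C#m, D#dim. E–G#–B = E, F#–A–C# = F#m, C#–E–G# = C#m, A–C#–E = A, B–D#–F#–A = B7 and E–G#–B–D# = Emaj7 all belong to that set. A–C–E doesn't fit — on degree 4 E major would have A (IV). Am is the degree-4 chord of E minor, so it is the borrowed iv. But C–E–G–B is foreign: the diatonic vi on degree 6 is C#m, whereas Cmaj7 comes from E minor. It is labeled bVImaj7.

iv, bVImaj7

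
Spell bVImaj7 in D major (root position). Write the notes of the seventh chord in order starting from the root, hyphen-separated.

Bb-D-F-A

Scale degree 6 in D major is B. bVImaj7 uses the lowered form, Bb, taken from D minor. Stacking thirds in D minor on Bb gives Bb–D–F–A.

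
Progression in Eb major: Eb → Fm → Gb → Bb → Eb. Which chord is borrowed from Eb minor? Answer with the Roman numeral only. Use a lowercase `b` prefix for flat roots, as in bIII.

The diatonic triads in Eb major are Eb, Fm, Gm, Ab, Bb, Cm, Ddim. Eb, Fm and Bb are all diatonic. But Gb (Gb–Bb–Db) is foreign: the diatonic iii on degree 3 is Gm, whereas Gb comes from Eb minor. It is labeled bIII.

bIII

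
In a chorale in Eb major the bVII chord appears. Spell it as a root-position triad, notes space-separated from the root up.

Db F Ab

The root of bVII is the lowered 7th degree: D becomes Db. In Eb minor the chord on Db is Db–F–Ab.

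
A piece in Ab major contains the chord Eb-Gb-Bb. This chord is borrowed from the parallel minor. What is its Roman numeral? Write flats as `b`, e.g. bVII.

v

Eb is scale degree 5 in Ab major. The diatonic chord on degree 5 would be Eb (V), but Eb–Gb–Bb is the minor chord from Ab minor. As a borrowed chord it is labeled v.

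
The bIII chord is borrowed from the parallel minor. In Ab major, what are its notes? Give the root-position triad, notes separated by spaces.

Cb Eb Gb

Scale degree 3 in Ab major is C. bIII uses the lowered form, Cb, taken from Ab minor. Building the major chord from the parallel minor on Cb: Cb–Eb–Gb.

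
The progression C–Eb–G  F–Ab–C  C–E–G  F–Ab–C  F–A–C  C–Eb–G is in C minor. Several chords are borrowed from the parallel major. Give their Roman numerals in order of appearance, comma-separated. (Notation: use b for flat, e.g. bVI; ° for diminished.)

C minor has the diatonic set Cm, Ddim, Eb, Fm, G, Ab, Bb (with V from harmonic minor). C–Eb–G = Cm and F–Ab–C = Fm are both diatonic. But C–E–G is foreign: the diatonic i on degree 1 is Cm, whereas C comes from C major. It is labeled I. But F–A–C is foreign: the diatonic iv on degree 4 is Fm, whereas F comes from C major. It is labeled IV.

I, IV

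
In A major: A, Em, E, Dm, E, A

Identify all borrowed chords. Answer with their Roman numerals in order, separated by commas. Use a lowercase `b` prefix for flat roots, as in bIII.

In A major the diatonic chords are A, Bm, C#m, D, E, F#m, G#dim. A and E both belong to that set. Em (E–G–B) is not: scale degree 5 in A major carries E (V). In A minor the chord on that degree is Em, so here it functions as v, borrowed from the parallel minor. Dm (D–F–A) is not: scale degree 4 in A major carries D (IV). In A minor the chord on that degree is Dm, so here it functions as iv, borrowed from the parallel minor.

v, iv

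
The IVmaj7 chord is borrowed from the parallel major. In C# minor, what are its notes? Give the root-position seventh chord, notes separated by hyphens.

F#-A#-C#-E#

IVmaj7 is built on scale degree 4, which is F# in both C# minor and its parallel. Stacking thirds in C# major on F# gives F#–A#–C#–E#.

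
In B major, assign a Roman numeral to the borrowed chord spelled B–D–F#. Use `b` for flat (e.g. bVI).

i

The root B is the diatonic 1st degree of B major; the borrowing shows in the chord quality. B–D–F# is a minor chord — the form found in B minor, not the diatonic I (B). Borrowed into B major it is written i.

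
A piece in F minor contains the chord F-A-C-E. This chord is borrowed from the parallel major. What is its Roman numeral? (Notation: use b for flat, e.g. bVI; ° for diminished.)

F is scale degree 1 in F minor. Diatonically F minor has Fm (i) on that degree; F–A–C–E is instead the major-seventh chord native to F major, so it takes the label Imaj7.

Imaj7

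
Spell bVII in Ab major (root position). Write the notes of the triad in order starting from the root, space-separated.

The root of bVII is the lowered 7th degree: G becomes Gb. Stacking thirds in Ab minor on Gb gives Gb–Bb–Db.

Gb Bb Db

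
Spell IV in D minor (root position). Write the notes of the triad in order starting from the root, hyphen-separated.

G-B-D

The root, G, is scale degree 4 — the same note in D minor and D major; only the chord quality changes. Building the major chord from the parallel major on G: G–B–D.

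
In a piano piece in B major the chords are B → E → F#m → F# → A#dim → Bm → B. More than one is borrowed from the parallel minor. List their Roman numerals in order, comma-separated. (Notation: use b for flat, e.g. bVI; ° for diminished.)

v, i

B major has the diatonic set B, C#m, D#m, E, F#, G#m, A#dim. B, E, F# and A#dim are all diatonic. But F#m (F#–A–C#) is foreign: the diatonic V on degree 5 is F#, whereas F#m comes from B minor. It is labeled v. Bm (B–D–F#) is not: scale degree 1 in B major carries B (I). In B minor the chord on that degree is Bm, so here it functions as i, borrowed from the parallel minor.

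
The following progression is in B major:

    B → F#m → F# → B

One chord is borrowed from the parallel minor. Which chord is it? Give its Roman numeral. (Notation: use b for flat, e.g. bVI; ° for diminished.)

In B major the diatonic chords are B, C#m, D#m, E, F#, G#m, A#dim. Of the given chords, B and F# are diatonic. F#m (F#–A–C#) is not: scale degree 5 in B major carries F# (V). In B minor the chord on that degree is F#m, so here it functions as v, borrowed from the parallel minor.

v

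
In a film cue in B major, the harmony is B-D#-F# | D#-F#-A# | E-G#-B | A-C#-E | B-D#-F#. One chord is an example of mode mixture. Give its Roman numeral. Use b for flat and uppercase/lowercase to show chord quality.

The diatonic triads in B major are B, C#m, D#m, E, F#, G#m, A#dim. B–D#–F# = B, D#–F#–A# = D#m and E–G#–B = E all belong to that set. A–C#–E doesn't fit — on degree 7 B major would have A#dim (vii°). A is the degree-7 chord of B minor, so it is the borrowed bVII.

bVII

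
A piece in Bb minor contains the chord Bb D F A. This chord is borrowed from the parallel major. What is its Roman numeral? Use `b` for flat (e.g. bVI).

Imaj7

The root Bb is the diatonic 1st degree of Bb minor; the borrowing shows in the chord quality. The diatonic chord on degree 1 would be Bbm (i), but Bb–D–F–A is the major-seventh chord from Bb major. As a borrowed chord it is labeled Imaj7.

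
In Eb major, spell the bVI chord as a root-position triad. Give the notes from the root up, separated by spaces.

Scale degree 6 in Eb major is C. bVI uses the lowered form, Cb, taken from Eb minor. In Eb minor the chord on Cb is Cb–Eb–Gb.

Cb Eb Gb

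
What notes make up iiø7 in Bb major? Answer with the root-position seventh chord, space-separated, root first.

C Eb Gb Bb

iiø7 is built on scale degree 2, which is C in both Bb major and its parallel. Building the half-diminished-seventh chord from the parallel minor on C: C–Eb–Gb–Bb.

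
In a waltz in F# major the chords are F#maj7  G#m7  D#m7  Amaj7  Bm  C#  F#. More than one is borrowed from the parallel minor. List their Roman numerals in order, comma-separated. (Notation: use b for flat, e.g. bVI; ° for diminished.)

bIIImaj7, iv

The diatonic triads in F# major are F#, G#m, A#m, B, C#, D#m, E#dim. Of the given chords, F#maj7, G#m7, D#m7, C# and F# are diatonic. Amaj7 (A–C#–E–G#) doesn't fit — on degree 3 F# major would have A#m (iii). Amaj7 is the degree-3 chord of F# minor, so it is the borrowed bIIImaj7. Bm (B–D–F#) is not: scale degree 4 in F# major carries B (IV). In F# minor the chord on that degree is Bm, so here it functions as iv, borrowed from the parallel minor.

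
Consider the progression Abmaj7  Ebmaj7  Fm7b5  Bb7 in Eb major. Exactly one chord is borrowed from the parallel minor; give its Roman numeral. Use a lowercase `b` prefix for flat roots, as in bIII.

iiø7

The diatonic triads in Eb major are Eb, Fm, Gm, Ab, Bb, Cm, Ddim. Of the given chords, Abmaj7, Ebmaj7 and Bb7 are diatonic. Fm7b5 (F–Ab–Cb–Eb) is not: scale degree 2 in Eb major carries Fm (ii). In Eb minor the chord on that degree is Fm7b5, so here it functions as iiø7, borrowed from the parallel minor.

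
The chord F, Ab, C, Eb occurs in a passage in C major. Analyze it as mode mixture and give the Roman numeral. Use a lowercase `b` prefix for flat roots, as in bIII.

iv7

The root F is the diatonic 4th degree of C major; the borrowing shows in the chord quality. F–Ab–C–Eb is a minor-seventh chord — the form found in C minor, not the diatonic IV (F). Borrowed into C major it is written iv7.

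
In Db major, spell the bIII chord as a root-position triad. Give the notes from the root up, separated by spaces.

Fb Ab Cb

The root of bIII is the lowered 3rd degree: F becomes Fb. In Db minor the chord on Fb is Fb–Ab–Cb.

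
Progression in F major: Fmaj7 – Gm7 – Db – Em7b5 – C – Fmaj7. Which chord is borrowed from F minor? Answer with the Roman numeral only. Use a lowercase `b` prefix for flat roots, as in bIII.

The diatonic triads in F major are F, Gm, Am, Bb, C, Dm, Edim. Fmaj7, Gm7, Em7b5 and C all belong to that set. Db (Db–F–Ab) doesn't fit — on degree 6 F major would have Dm (vi). Db is the degree-6 chord of F minor, so it is the borrowed bVI.

bVI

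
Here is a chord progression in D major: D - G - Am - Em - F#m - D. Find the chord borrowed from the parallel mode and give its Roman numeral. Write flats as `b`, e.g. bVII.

D major has the diatonic set D, Em, F#m, G, A, Bm, C#dim. D, G, Em and F#m all belong to that set. Am (A–C–E) doesn't fit — on degree 5 D major would have A (V). Am is the degree-5 chord of D minor, so it is the borrowed v.

v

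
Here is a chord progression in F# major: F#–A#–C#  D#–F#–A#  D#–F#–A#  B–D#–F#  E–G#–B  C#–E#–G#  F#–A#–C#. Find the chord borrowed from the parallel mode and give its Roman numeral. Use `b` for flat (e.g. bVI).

The diatonic triads in F# major are F#, G#m, A#m, B, C#, D#m, E#dim. F#–A#–C# = F#, D#–F#–A# = D#m, B–D#–F# = B and C#–E#–G# = C# are all diatonic. E–G#–B doesn't fit — on degree 7 F# major would have E#dim (vii°). E is the degree-7 chord of F# minor, so it is the borrowed bVII.

bVII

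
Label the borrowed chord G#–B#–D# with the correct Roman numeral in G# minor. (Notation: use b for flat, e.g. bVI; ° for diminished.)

I

G# is scale degree 1 in G# minor. Diatonically G# minor has G#m (i) on that degree; G#–B#–D# is instead the major chord native to G# major, so it takes the label I.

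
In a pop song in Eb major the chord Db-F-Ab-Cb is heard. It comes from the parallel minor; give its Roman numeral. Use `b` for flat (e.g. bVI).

Db is the lowered form of scale degree 7 in Eb major (the diatonic degree 7 is D). The diatonic chord on degree 7 would be Ddim (vii°), but Db–F–Ab–Cb is the dominant-seventh chord from Eb minor. As a borrowed chord it is labeled bVII7.

bVII7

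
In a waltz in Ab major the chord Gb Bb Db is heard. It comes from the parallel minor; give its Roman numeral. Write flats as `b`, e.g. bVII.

In Ab major scale degree 7 is G; Gb is its lowered form, from Ab minor. Gb–Bb–Db is a major chord — the form found in Ab minor, not the diatonic vii° (Gdim). Borrowed into Ab major it is written bVII.

bVII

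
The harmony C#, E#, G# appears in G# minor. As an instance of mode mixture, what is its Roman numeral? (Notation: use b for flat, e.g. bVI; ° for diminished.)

The root C# is the diatonic 4th degree of G# minor; the borrowing shows in the chord quality. The diatonic chord on degree 4 would be C#m (iv), but C#–E#–G# is the major chord from G# major. As a borrowed chord it is labeled IV.

IV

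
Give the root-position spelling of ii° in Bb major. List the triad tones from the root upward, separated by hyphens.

The root, C, is scale degree 2 — the same note in Bb major and Bb minor; only the chord quality changes. Building the diminished chord from the parallel minor on C: C–Eb–Gb.

C-Eb-Gb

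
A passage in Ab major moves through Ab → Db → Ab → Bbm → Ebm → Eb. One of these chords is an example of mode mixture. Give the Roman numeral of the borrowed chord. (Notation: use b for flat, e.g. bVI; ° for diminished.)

v

The diatonic triads in Ab major are Ab, Bbm, Cm, Db, Eb, Fm, Gdim. Ab, Db, Bbm and Eb all belong to that set. Ebm (Eb–Gb–Bb) is not: scale degree 5 in Ab major carries Eb (V). In Ab minor the chord on that degree is Ebm, so here it functions as v, borrowed from the parallel minor.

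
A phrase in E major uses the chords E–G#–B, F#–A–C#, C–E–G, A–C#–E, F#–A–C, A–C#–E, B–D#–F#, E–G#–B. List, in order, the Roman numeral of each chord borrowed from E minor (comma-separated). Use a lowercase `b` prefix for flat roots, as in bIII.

bVI, ii°

E major has the diatonic set E, F#m, G#m, A, B, C#m, D#dim. E–G#–B = E, F#–A–C# = F#m, A–C#–E = A and B–D#–F# = B all belong to that set. But C–E–G is foreign: the diatonic vi on degree 6 is C#m, whereas C comes from E minor. It is labeled bVI. F#–A–C doesn't fit — on degree 2 E major would have F#m (ii). F#dim is the degree-2 chord of E minor, so it is the borrowed ii°.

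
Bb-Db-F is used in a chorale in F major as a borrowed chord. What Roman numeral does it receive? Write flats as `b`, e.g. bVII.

iv

The root Bb is the diatonic 4th degree of F major; the borrowing shows in the chord quality. The diatonic chord on degree 4 would be Bb (IV), but Bb–Db–F is the minor chord from F minor. As a borrowed chord it is labeled iv.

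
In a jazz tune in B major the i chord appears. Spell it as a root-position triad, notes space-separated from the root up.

B D F#

i is built on scale degree 1, which is B in both B major and its parallel. Building the minor chord from the parallel minor on B: B–D–F#.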